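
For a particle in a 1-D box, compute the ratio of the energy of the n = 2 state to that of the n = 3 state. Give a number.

E_n = n²π²ℏ²/(2mL²) so the ratio is n₂²/n₁² = 4/9 = 0.444444.

0.444444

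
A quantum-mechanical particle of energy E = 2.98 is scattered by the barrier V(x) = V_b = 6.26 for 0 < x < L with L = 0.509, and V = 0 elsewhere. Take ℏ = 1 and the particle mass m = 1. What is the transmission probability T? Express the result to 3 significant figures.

Since E < V_b the interior solution is evanescent with decay constant κ = √(2m(V_b − E))/ℏ = 2.561.
κL = 1.304, sinh(κL) = 1.706.
Matching ψ, ψ′ at both faces gives T = [1 + V_b² sinh²(κL) / (4E(V_b − E))]⁻¹ = 1/3.916 = 0.255.

T = 0.255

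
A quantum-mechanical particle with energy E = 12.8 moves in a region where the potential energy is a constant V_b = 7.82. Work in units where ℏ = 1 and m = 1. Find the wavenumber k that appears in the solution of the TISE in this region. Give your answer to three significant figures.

k = 3.16

With E > V_b the solution is oscillatory, ψ ∝ e^{±ikx} with k = √(2m(E − V_b))/ℏ.
k = √(2 × 1 × 4.98) = 3.156.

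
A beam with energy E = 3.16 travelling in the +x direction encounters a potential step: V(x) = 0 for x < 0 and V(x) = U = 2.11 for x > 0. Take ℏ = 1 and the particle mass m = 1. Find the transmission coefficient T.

T = 0.928

The wavenumbers are k₁ = √(2mE)/ℏ = 2.514 on the left and k₂ = √(2m(E − U))/ℏ = 1.449 on the right.
Matching ψ and ψ′ at x = 0 gives r = (k₁ − k₂)/(k₁ + k₂), so R = r² = 0.07219 and T = 1 − R = 0.9278.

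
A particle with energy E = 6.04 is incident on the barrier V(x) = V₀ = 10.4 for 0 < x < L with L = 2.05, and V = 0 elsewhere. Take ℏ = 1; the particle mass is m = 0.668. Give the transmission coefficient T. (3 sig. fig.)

T = 0.000196

E < V₀: inside the barrier ψ ∝ e^{±κx} with κ = √(2m(V₀ − E))/ℏ = 2.413.
κL = 4.948, sinh(κL) = 70.42.
The exact tunnelling result is T⁻¹ = 1 + V₀² sinh²(κL) / [4E(V₀ − E)] = 5093, so T = 0.000196.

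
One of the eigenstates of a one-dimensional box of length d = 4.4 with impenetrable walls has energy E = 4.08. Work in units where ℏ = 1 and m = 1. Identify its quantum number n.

From E_n = n²π²ℏ²/(2md²) invert to n = √(2md²E)/(πℏ).
n = (4.4/π) × √(2 × 1 × 4.08) = 4.001 → n = 4.

n = 4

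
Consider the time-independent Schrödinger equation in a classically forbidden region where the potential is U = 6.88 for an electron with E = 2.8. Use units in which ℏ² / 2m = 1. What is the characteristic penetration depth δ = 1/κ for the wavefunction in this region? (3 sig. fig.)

Since E < U the TISE in this region is ψ'' = κ²ψ with κ = √(2m(U − E))/ℏ.
κ = √(2 × 0.5 × 4.08) = 2.020. The penetration depth is δ = 1/κ = 0.495.

δ = 0.495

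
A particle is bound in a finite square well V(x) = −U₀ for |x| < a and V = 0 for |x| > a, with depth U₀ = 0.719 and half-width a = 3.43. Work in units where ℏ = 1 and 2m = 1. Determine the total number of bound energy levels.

Define the well-strength parameter z₀ = (a/ℏ)√(2mU₀) = 3.43 × √(2·0.5·0.719) = 2.908.
A new bound state (alternating even/odd) appears each time z₀ passes a multiple of π/2, so N = ⌊2z₀/π⌋ + 1 = ⌊1.852⌋ + 1 = 2.

N = 2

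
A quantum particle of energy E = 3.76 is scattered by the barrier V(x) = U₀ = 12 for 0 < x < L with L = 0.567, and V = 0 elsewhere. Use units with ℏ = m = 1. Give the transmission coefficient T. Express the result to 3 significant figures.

E < U₀: inside the barrier ψ ∝ e^{±κx} with κ = √(2m(U₀ − E))/ℏ = 4.060.
κL = 2.302, sinh(κL) = 4.946.
Matching ψ, ψ′ at both faces gives T = [1 + U₀² sinh²(κL) / (4E(U₀ − E))]⁻¹ = 1/29.42 = 0.0340.

T = 0.0340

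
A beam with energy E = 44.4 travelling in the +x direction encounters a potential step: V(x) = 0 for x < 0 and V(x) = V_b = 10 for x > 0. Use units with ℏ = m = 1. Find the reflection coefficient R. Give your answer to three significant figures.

R = 0.00406

On each side the TISE gives plane waves with k = √(2m(E − V))/ℏ: k₁ = √(2·1·44.4) = 9.423, k₂ = √(2·1·34.4) = 8.295.
Matching ψ and ψ′ at x = 0 gives r = (k₁ − k₂)/(k₁ + k₂), so R = r² = 0.004059 and T = 1 − R = 0.9959.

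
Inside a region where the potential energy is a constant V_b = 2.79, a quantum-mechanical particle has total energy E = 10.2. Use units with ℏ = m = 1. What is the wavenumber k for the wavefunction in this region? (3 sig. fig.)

k = 3.85

With E > V_b the solution is oscillatory, ψ ∝ e^{±ikx} with k = √(2m(E − V_b))/ℏ.
k = √(2 × 1 × 7.41) = 3.850.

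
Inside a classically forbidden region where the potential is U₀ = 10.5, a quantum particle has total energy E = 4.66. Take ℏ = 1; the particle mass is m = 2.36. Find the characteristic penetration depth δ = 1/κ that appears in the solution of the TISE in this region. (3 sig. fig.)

δ = 0.190

Since E < U₀ the TISE in this region is ψ'' = κ²ψ with κ = √(2m(U₀ − E))/ℏ.
κ = √(2 × 2.36 × 5.84) = 5.250. The penetration depth is δ = 1/κ = 0.190.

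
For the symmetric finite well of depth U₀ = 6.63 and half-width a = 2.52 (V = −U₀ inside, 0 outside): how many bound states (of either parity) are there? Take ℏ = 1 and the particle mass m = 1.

N = 6

The dimensionless depth is z₀ = a√(2mU₀)/ℏ = 2.52 × √(13.26) = 9.176.
The even/odd transcendental equations gain one root per π/2 in z₀, giving N = 1 + ⌊2z₀/π⌋ = 1 + ⌊5.842⌋ = 6.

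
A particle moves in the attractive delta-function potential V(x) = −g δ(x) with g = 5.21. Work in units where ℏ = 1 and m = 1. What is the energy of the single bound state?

E = -13.6

For x ≠ 0 the bound state is ψ ∝ e^{−κ|x|}; integrating the TISE across the delta gives the cusp condition 2κ = 2mg/ℏ², so κ = 5.210.
Then E = −ℏ²κ²/(2m) = −mg²/(2ℏ²) = -13.57.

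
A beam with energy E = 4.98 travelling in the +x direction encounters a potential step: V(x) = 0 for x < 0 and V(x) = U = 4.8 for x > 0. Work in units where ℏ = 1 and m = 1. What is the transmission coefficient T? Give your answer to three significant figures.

On each side the TISE gives plane waves with k = √(2m(E − V))/ℏ: k₁ = √(2·1·4.98) = 3.156, k₂ = √(2·1·0.18) = 0.6000.
Continuity of ψ and ψ′ at the step yields the reflection amplitude r = (k₁ − k₂)/(k₁ + k₂) = 0.6805; thus R = |r|² = 0.4631, T = 0.5369.

T = 0.537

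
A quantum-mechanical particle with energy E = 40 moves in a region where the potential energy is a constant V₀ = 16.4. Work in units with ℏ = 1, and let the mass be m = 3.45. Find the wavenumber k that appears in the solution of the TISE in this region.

k = 12.8

With E > V₀ the solution is oscillatory, ψ ∝ e^{±ikx} with k = √(2m(E − V₀))/ℏ.
k = √(2 × 3.45 × 23.6) = 12.76.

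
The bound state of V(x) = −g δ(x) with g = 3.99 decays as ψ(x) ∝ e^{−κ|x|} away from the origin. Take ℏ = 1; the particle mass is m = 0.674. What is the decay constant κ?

κ = 2.69

Integrating the TISE across x = 0 gives the cusp condition ψ'(0⁺) − ψ'(0⁻) = −(2mg/ℏ²)ψ(0).
With ψ ∝ e^{−κ|x|} this yields −2κ = −2mg/ℏ², so κ = mg/ℏ² = 2.689.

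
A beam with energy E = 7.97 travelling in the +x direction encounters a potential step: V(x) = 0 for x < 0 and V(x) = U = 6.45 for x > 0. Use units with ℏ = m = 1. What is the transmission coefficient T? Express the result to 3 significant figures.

T = 0.846

On each side the TISE gives plane waves with k = √(2m(E − V))/ℏ: k₁ = √(2·1·7.97) = 3.992, k₂ = √(2·1·1.52) = 1.744.
Continuity of ψ and ψ′ at the step yields the reflection amplitude r = (k₁ − k₂)/(k₁ + k₂) = 0.3921; thus R = |r|² = 0.1537, T = 0.8463.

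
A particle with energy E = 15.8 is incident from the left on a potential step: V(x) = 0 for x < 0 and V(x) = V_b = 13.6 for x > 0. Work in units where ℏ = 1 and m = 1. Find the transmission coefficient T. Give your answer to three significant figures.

T = 0.792

The wavenumbers are k₁ = √(2mE)/ℏ = 5.621 on the left and k₂ = √(2m(E − V_b))/ℏ = 2.098 on the right.
Matching ψ and ψ′ at x = 0 gives r = (k₁ − k₂)/(k₁ + k₂), so R = r² = 0.2084 and T = 1 − R = 0.7916.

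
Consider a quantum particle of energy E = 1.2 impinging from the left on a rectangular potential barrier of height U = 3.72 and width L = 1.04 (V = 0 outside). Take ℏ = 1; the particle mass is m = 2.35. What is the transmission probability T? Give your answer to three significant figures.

E < U: inside the barrier ψ ∝ e^{±κx} with κ = √(2m(U − E))/ℏ = 3.442.
κL = 3.579, sinh(κL) = 17.91.
The exact tunnelling result is T⁻¹ = 1 + U² sinh²(κL) / [4E(U − E)] = 367.9, so T = 0.00272.

T = 0.00272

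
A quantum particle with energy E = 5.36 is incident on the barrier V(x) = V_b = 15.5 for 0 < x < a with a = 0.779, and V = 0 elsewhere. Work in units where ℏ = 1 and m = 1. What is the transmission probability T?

E < V_b: inside the barrier ψ ∝ e^{±κx} with κ = √(2m(V_b − E))/ℏ = 4.503.
κa = 3.508, sinh(κa) = 16.68.
Matching ψ, ψ′ at both faces gives T = [1 + V_b² sinh²(κa) / (4E(V_b − E))]⁻¹ = 1/308.4 = 0.00324.

T = 0.00324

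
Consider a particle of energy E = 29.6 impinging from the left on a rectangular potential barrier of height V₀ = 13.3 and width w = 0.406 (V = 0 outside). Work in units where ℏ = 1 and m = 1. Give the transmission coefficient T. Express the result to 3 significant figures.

Above the barrier the interior wavenumber is k₂ = √(2m(E − V₀))/ℏ = 5.710, giving phase k₂w = 2.318.
Matching at both interfaces gives T⁻¹ = 1 + V₀² sin²(k₂w) / [4E(E − V₀)] = 1.049, hence T = 0.953.

T = 0.953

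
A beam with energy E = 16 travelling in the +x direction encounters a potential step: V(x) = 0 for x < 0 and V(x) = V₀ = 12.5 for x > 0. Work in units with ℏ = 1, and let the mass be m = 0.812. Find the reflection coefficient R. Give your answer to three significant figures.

The wavenumbers are k₁ = √(2mE)/ℏ = 5.097 on the left and k₂ = √(2m(E − V₀))/ℏ = 2.384 on the right.
Continuity of ψ and ψ′ at the step yields the reflection amplitude r = (k₁ − k₂)/(k₁ + k₂) = 0.3627; thus R = |r|² = 0.1315, T = 0.8685.

R = 0.132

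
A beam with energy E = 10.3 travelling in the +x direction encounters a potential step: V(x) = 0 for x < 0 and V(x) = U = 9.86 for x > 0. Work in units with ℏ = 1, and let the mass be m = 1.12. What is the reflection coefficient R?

On each side the TISE gives plane waves with k = √(2m(E − V))/ℏ: k₁ = √(2·1.12·10.3) = 4.803, k₂ = √(2·1.12·0.44) = 0.9928.
Matching ψ and ψ′ at x = 0 gives r = (k₁ − k₂)/(k₁ + k₂), so R = r² = 0.4322 and T = 1 − R = 0.5678.

R = 0.432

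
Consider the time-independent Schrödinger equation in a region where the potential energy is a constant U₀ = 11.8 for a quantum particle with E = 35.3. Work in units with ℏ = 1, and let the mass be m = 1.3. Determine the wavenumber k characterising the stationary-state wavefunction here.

k = 7.82

With E > U₀ the solution is oscillatory, ψ ∝ e^{±ikx} with k = √(2m(E − U₀))/ℏ.
k = √(2 × 1.3 × 23.5) = 7.817.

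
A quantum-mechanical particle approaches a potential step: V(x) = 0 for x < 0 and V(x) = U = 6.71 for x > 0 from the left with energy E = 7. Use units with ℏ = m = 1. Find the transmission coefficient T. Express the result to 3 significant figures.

On each side the TISE gives plane waves with k = √(2m(E − V))/ℏ: k₁ = √(2·1·7) = 3.742, k₂ = √(2·1·0.29) = 0.7616.
Matching ψ and ψ′ at x = 0 gives r = (k₁ − k₂)/(k₁ + k₂), so R = r² = 0.4379 and T = 1 − R = 0.5621.

T = 0.562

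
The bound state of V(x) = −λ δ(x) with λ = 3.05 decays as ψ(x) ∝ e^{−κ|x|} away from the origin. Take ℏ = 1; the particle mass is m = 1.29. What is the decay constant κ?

Integrate −(ℏ²/2m)ψ'' − λδ(x)ψ = Eψ from −ε to +ε: the ψ'' term gives ψ'(0⁺) − ψ'(0⁻) and the δ term gives −(2mλ/ℏ²)ψ(0).
With ψ ∝ e^{−κ|x|} this yields −2κ = −2mλ/ℏ², so κ = mλ/ℏ² = 3.935.

κ = 3.93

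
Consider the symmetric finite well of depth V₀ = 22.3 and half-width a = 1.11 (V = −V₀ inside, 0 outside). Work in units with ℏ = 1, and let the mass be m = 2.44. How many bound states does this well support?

N = 8

The dimensionless depth is z₀ = a√(2mV₀)/ℏ = 1.11 × √(108.8) = 11.58.
The even/odd transcendental equations gain one root per π/2 in z₀, giving N = 1 + ⌊2z₀/π⌋ = 1 + ⌊7.372⌋ = 8.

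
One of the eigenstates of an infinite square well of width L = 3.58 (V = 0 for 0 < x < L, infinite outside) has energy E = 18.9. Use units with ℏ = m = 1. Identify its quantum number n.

For an infinite well E_n = n²π²ℏ²/(2mL²), so n = (L/πℏ)√(2mE).
n = (3.58/π) × √(2 × 1 × 18.9) = 7.006 → n = 7.

n = 7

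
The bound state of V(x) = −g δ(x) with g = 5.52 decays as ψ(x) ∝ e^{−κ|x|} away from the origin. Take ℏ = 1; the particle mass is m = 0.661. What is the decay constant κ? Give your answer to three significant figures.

Integrate −(ℏ²/2m)ψ'' − gδ(x)ψ = Eψ from −ε to +ε: the ψ'' term gives ψ'(0⁺) − ψ'(0⁻) and the δ term gives −(2mg/ℏ²)ψ(0).
With ψ ∝ e^{−κ|x|} this yields −2κ = −2mg/ℏ², so κ = mg/ℏ² = 3.649.

κ = 3.65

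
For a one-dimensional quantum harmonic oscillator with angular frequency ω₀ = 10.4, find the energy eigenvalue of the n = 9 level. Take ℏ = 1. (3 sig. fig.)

Using E_n = (n + ½)ℏω₀: E_9 = 9.5 × 10.4 = 98.80.

E = 98.8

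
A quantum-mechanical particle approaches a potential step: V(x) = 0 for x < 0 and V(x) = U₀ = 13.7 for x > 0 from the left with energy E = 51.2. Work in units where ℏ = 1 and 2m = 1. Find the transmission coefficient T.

T = 0.994

On each side the TISE gives plane waves with k = √(2m(E − V))/ℏ: k₁ = √(2·½·51.2) = 7.155, k₂ = √(2·½·37.5) = 6.124.
Matching ψ and ψ′ at x = 0 gives r = (k₁ − k₂)/(k₁ + k₂), so R = r² = 0.006036 and T = 1 − R = 0.9940.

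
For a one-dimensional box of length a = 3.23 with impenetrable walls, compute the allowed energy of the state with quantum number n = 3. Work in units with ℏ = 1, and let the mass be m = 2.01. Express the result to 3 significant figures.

E = 2.12

Requiring ψ(0) = ψ(a) = 0 quantises k = nπ/a, hence E_n = ℏ²k²/2m = n²π²ℏ²/(2ma²).
E_3 = 3² × π² / (2 × 2.01 × 3.23²) = 2.118.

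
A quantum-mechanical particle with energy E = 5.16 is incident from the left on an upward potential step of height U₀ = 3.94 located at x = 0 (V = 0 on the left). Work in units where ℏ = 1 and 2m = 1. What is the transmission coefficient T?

T = 0.881

The wavenumbers are k₁ = √(2mE)/ℏ = 2.272 on the left and k₂ = √(2m(E − U₀))/ℏ = 1.105 on the right.
Matching ψ and ψ′ at x = 0 gives r = (k₁ − k₂)/(k₁ + k₂), so R = r² = 0.1195 and T = 1 − R = 0.8805.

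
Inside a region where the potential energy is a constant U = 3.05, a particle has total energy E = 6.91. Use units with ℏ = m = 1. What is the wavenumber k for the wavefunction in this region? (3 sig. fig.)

k = 2.78

With E > U the solution is oscillatory, ψ ∝ e^{±ikx} with k = √(2m(E − U))/ℏ.
k = √(2 × 1 × 3.86) = 2.778.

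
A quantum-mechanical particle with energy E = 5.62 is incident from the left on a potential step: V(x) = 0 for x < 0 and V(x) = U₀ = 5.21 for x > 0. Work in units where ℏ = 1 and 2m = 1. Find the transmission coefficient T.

On each side the TISE gives plane waves with k = √(2m(E − V))/ℏ: k₁ = √(2·½·5.62) = 2.371, k₂ = √(2·½·0.41) = 0.6403.
Continuity of ψ and ψ′ at the step yields the reflection amplitude r = (k₁ − k₂)/(k₁ + k₂) = 0.5747; thus R = |r|² = 0.3303, T = 0.6697.

T = 0.670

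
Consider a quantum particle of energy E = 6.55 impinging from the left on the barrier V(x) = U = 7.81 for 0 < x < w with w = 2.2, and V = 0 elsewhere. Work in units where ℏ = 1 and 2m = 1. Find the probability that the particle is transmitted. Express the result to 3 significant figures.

T = 0.0155

E < U: inside the barrier ψ ∝ e^{±κx} with κ = √(2m(U − E))/ℏ = 1.122.
κw = 2.469, sinh(κw) = 5.866.
Matching ψ, ψ′ at both faces gives T = [1 + U² sinh²(κw) / (4E(U − E))]⁻¹ = 1/64.58 = 0.0155.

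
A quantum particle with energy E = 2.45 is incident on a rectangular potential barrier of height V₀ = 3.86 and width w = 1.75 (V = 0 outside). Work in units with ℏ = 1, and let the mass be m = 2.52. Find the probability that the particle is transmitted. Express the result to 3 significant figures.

T = 0.000329

Since E < V₀ the interior solution is evanescent with decay constant κ = √(2m(V₀ − E))/ℏ = 2.666.
κw = 4.665, sinh(κw) = 53.08.
The exact tunnelling result is T⁻¹ = 1 + V₀² sinh²(κw) / [4E(V₀ − E)] = 3040, so T = 0.000329.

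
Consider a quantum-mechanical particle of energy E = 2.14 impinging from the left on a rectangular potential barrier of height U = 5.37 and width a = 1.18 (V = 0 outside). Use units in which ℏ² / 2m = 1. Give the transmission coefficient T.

T = 0.0537

E < U: inside the barrier ψ ∝ e^{±κx} with κ = √(2m(U − E))/ℏ = 1.797.
κa = 2.121, sinh(κa) = 4.109.
Matching ψ, ψ′ at both faces gives T = [1 + U² sinh²(κa) / (4E(U − E))]⁻¹ = 1/18.61 = 0.0537.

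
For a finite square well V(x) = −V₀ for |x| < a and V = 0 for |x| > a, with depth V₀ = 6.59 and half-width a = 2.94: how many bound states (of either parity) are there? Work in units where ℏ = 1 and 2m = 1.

The dimensionless depth is z₀ = a√(2mV₀)/ℏ = 2.94 × √(6.590) = 7.547.
The even/odd transcendental equations gain one root per π/2 in z₀, giving N = 1 + ⌊2z₀/π⌋ = 1 + ⌊4.805⌋ = 5.

N = 5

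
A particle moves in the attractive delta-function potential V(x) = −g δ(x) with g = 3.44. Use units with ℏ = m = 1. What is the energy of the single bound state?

E = -5.92

The bound state is ψ(x) = √κ e^{−κ|x|}. The derivative jump ψ'(0⁺) − ψ'(0⁻) = −(2mg/ℏ²)ψ(0) fixes κ = mg/ℏ² = 3.440.
Then E = −ℏ²κ²/(2m) = −mg²/(2ℏ²) = -5.917.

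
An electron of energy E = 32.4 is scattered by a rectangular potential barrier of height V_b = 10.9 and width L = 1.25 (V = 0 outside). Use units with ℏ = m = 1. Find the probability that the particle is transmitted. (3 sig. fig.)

T = 0.964

E > V_b: inside the barrier k₂ = √(2m(E − V_b))/ℏ = 6.557, k₂L = 8.197.
T = [1 + V_b² sin²(k₂L) / (4E(E − V_b))]⁻¹ = 1/1.038 = 0.964.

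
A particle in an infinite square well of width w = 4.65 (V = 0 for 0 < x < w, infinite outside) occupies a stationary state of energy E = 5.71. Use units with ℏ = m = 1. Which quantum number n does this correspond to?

n = 5

From E_n = n²π²ℏ²/(2mw²) invert to n = √(2mw²E)/(πℏ).
n = (4.65/π) × √(2 × 1 × 5.71) = 5.002 → n = 5.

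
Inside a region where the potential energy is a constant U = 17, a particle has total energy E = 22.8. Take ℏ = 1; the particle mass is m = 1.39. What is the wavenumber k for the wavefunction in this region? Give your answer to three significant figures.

k = 4.02

With E > U the solution is oscillatory, ψ ∝ e^{±ikx} with k = √(2m(E − U))/ℏ.
k = √(2 × 1.39 × 5.8) = 4.015.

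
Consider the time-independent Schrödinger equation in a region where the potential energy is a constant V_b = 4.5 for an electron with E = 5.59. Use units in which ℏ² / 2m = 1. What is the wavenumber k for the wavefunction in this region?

k = 1.04

With E > V_b the solution is oscillatory, ψ ∝ e^{±ikx} with k = √(2m(E − V_b))/ℏ.
k = √(2 × 0.5 × 1.09) = 1.044.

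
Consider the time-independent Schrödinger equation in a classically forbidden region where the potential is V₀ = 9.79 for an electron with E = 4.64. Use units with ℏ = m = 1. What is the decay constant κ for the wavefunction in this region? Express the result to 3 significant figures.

Since E < V₀ the TISE in this region is ψ'' = κ²ψ with κ = √(2m(V₀ − E))/ℏ.
κ = √(2 × 1 × 5.15) = 3.209.

κ = 3.21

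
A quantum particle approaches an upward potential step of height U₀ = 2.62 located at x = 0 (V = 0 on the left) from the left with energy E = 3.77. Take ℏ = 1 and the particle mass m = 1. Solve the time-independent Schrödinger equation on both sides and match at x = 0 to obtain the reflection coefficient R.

On each side the TISE gives plane waves with k = √(2m(E − V))/ℏ: k₁ = √(2·1·3.77) = 2.746, k₂ = √(2·1·1.15) = 1.517.
Continuity of ψ and ψ′ at the step yields the reflection amplitude r = (k₁ − k₂)/(k₁ + k₂) = 0.2884; thus R = |r|² = 0.08318, T = 0.9168.

R = 0.0832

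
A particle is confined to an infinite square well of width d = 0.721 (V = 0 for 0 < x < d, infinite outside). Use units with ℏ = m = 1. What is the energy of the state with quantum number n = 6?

E = 342

The infinite-well eigenfunctions ψ_n = √(2/d) sin(nπx/d) vanish at both walls, giving E_n = n²π²ℏ²/(2md²).
E_6 = 6² × π² / (2 × 1 × 0.721²) = 341.7.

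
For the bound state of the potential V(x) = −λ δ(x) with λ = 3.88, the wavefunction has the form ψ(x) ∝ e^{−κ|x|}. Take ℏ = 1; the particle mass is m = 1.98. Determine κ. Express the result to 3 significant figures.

κ = 7.68

Integrating the TISE across x = 0 gives the cusp condition ψ'(0⁺) − ψ'(0⁻) = −(2mλ/ℏ²)ψ(0).
With ψ ∝ e^{−κ|x|} this yields −2κ = −2mλ/ℏ², so κ = mλ/ℏ² = 7.682.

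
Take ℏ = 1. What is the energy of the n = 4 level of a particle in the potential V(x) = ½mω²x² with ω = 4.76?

E = 21.4

The oscillator eigenvalues are E_n = ℏω(n + ½), so E_4 = 4.76 × 4.5 = 21.42.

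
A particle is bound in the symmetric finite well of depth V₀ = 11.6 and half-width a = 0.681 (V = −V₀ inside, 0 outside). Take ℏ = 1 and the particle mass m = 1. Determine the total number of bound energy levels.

Define the well-strength parameter z₀ = (a/ℏ)√(2mV₀) = 0.681 × √(2·1·11.6) = 3.280.
The even/odd transcendental equations gain one root per π/2 in z₀, giving N = 1 + ⌊2z₀/π⌋ = 1 + ⌊2.088⌋ = 3.

N = 3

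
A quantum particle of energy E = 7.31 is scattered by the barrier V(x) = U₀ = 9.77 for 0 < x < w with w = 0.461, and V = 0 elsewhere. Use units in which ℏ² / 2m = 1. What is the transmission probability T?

Since E < U₀ the interior solution is evanescent with decay constant κ = √(2m(U₀ − E))/ℏ = 1.568.
κw = 0.7231, sinh(κw) = 0.7877.
Matching ψ, ψ′ at both faces gives T = [1 + U₀² sinh²(κw) / (4E(U₀ − E))]⁻¹ = 1/1.823 = 0.548.

T = 0.548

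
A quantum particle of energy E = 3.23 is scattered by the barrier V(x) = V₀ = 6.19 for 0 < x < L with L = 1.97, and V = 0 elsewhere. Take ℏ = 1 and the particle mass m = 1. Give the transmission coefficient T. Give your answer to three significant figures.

T = 0.000274

Since E < V₀ the interior solution is evanescent with decay constant κ = √(2m(V₀ − E))/ℏ = 2.433.
κL = 4.793, sinh(κL) = 60.34.
The exact tunnelling result is T⁻¹ = 1 + V₀² sinh²(κL) / [4E(V₀ − E)] = 3649, so T = 0.000274.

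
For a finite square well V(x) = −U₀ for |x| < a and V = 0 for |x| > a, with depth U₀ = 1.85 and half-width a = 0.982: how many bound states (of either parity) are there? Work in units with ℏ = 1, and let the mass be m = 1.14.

N = 2

Define the well-strength parameter z₀ = (a/ℏ)√(2mU₀) = 0.982 × √(2·1.14·1.85) = 2.017.
The even/odd transcendental equations gain one root per π/2 in z₀, giving N = 1 + ⌊2z₀/π⌋ = 1 + ⌊1.284⌋ = 2.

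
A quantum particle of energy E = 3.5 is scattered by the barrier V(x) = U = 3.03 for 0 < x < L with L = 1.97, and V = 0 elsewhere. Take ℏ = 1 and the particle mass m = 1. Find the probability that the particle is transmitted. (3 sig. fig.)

Above the barrier the interior wavenumber is k₂ = √(2m(E − U))/ℏ = 0.9695, giving phase k₂L = 1.910.
Matching at both interfaces gives T⁻¹ = 1 + U² sin²(k₂L) / [4E(E − U)] = 2.241, hence T = 0.446.

T = 0.446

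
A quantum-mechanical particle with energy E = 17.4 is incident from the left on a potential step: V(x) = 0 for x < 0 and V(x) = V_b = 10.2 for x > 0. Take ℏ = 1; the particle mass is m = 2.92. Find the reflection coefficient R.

The wavenumbers are k₁ = √(2mE)/ℏ = 10.08 on the left and k₂ = √(2m(E − V_b))/ℏ = 6.484 on the right.
Continuity of ψ and ψ′ at the step yields the reflection amplitude r = (k₁ − k₂)/(k₁ + k₂) = 0.2171; thus R = |r|² = 0.04713, T = 0.9529.

R = 0.0471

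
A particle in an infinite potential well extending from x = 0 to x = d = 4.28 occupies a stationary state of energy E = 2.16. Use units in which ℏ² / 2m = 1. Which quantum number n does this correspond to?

n = 2

From E_n = n²π²ℏ²/(2md²) invert to n = √(2md²E)/(πℏ).
n = (4.28/π) × √(2 × 0.5 × 2.16) = 2.002 → n = 2.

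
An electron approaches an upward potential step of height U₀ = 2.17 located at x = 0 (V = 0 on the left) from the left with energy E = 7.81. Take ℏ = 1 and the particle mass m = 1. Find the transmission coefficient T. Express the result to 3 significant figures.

On each side the TISE gives plane waves with k = √(2m(E − V))/ℏ: k₁ = √(2·1·7.81) = 3.952, k₂ = √(2·1·5.64) = 3.359.
Continuity of ψ and ψ′ at the step yields the reflection amplitude r = (k₁ − k₂)/(k₁ + k₂) = 0.08120; thus R = |r|² = 0.006594, T = 0.9934.

T = 0.993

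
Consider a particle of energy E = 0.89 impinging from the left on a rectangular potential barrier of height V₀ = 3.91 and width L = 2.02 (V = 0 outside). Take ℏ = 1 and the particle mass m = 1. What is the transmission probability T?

Since E < V₀ the interior solution is evanescent with decay constant κ = √(2m(V₀ − E))/ℏ = 2.458.
κL = 4.964, sinh(κL) = 71.61.
The exact tunnelling result is T⁻¹ = 1 + V₀² sinh²(κL) / [4E(V₀ − E)] = 7293, so T = 0.000137.

T = 0.000137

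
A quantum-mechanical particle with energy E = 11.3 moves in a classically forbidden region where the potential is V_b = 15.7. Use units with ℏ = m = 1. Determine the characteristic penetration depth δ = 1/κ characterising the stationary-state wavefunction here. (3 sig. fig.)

Since E < V_b the TISE in this region is ψ'' = κ²ψ with κ = √(2m(V_b − E))/ℏ.
κ = √(2 × 1 × 4.4) = 2.966. The penetration depth is δ = 1/κ = 0.337.

δ = 0.337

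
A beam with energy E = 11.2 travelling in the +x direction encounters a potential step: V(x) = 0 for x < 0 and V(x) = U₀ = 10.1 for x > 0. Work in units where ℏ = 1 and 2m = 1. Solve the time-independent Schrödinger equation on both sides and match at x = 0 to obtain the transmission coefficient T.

T = 0.727

On each side the TISE gives plane waves with k = √(2m(E − V))/ℏ: k₁ = √(2·½·11.2) = 3.347, k₂ = √(2·½·1.1) = 1.049.
Matching ψ and ψ′ at x = 0 gives r = (k₁ − k₂)/(k₁ + k₂), so R = r² = 0.2733 and T = 1 − R = 0.7267.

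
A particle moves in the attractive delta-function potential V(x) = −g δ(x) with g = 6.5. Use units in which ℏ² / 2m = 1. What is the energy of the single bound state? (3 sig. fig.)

E = -10.6

The bound state is ψ(x) = √κ e^{−κ|x|}. The derivative jump ψ'(0⁺) − ψ'(0⁻) = −(2mg/ℏ²)ψ(0) fixes κ = mg/ℏ² = 3.250.
Then E = −ℏ²κ²/(2m) = −mg²/(2ℏ²) = -10.56.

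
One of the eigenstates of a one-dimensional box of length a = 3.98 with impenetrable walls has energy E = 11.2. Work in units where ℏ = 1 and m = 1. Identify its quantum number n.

n = 6

For an infinite well E_n = n²π²ℏ²/(2ma²), so n = (a/πℏ)√(2mE).
n = (3.98/π) × √(2 × 1 × 11.2) = 5.996 → n = 6.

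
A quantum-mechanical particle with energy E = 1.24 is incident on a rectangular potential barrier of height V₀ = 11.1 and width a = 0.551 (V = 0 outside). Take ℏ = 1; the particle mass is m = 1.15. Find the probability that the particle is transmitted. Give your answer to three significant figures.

E < V₀: inside the barrier ψ ∝ e^{±κx} with κ = √(2m(V₀ − E))/ℏ = 4.762.
κa = 2.624, sinh(κa) = 6.859.
Matching ψ, ψ′ at both faces gives T = [1 + V₀² sinh²(κa) / (4E(V₀ − E))]⁻¹ = 1/119.5 = 0.00837.

T = 0.00837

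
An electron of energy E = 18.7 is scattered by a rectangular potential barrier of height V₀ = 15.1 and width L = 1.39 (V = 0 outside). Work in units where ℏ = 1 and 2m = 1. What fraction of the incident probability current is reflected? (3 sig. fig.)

R = 0.165

E > V₀: inside the barrier k₂ = √(2m(E − V₀))/ℏ = 1.897, k₂L = 2.637.
T = [1 + V₀² sin²(k₂L) / (4E(E − V₀))]⁻¹ = 1/1.198 = 0.835.
R = 1 − T = 0.165.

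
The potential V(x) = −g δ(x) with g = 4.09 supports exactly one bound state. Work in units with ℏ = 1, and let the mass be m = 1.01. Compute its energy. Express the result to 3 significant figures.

E = -8.45

The bound state is ψ(x) = √κ e^{−κ|x|}. The derivative jump ψ'(0⁺) − ψ'(0⁻) = −(2mg/ℏ²)ψ(0) fixes κ = mg/ℏ² = 4.131.
Then E = −ℏ²κ²/(2m) = −mg²/(2ℏ²) = -8.448.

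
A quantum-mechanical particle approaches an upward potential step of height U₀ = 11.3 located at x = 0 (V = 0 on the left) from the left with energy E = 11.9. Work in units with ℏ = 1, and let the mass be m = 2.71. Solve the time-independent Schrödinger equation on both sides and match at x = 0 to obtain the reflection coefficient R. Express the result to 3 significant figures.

R = 0.401

On each side the TISE gives plane waves with k = √(2m(E − V))/ℏ: k₁ = √(2·2.71·11.9) = 8.031, k₂ = √(2·2.71·0.6) = 1.803.
Continuity of ψ and ψ′ at the step yields the reflection amplitude r = (k₁ − k₂)/(k₁ + k₂) = 0.6333; thus R = |r|² = 0.4010, T = 0.5990.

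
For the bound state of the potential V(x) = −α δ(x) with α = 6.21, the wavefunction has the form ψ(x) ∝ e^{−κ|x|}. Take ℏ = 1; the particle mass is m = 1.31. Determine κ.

Integrating the TISE across x = 0 gives the cusp condition ψ'(0⁺) − ψ'(0⁻) = −(2mα/ℏ²)ψ(0).
With ψ ∝ e^{−κ|x|} this yields −2κ = −2mα/ℏ², so κ = mα/ℏ² = 8.135.

κ = 8.14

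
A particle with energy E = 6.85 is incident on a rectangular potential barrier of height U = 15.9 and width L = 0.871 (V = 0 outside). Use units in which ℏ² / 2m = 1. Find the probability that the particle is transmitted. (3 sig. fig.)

Since E < U the interior solution is evanescent with decay constant κ = √(2m(U − E))/ℏ = 3.008.
κL = 2.620, sinh(κL) = 6.833.
Matching ψ, ψ′ at both faces gives T = [1 + U² sinh²(κL) / (4E(U − E))]⁻¹ = 1/48.60 = 0.0206.

T = 0.0206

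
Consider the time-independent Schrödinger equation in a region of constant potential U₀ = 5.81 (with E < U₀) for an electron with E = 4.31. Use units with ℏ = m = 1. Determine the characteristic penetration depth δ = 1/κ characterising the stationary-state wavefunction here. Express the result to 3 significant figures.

δ = 0.577

Since E < U₀ the TISE in this region is ψ'' = κ²ψ with κ = √(2m(U₀ − E))/ℏ.
κ = √(2 × 1 × 1.5) = 1.732. The penetration depth is δ = 1/κ = 0.577.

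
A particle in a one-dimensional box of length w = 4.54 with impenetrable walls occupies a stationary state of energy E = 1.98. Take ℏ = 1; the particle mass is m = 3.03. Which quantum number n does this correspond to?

For an infinite well E_n = n²π²ℏ²/(2mw²), so n = (w/πℏ)√(2mE).
n = (4.54/π) × √(2 × 3.03 × 1.98) = 5.006 → n = 5.

n = 5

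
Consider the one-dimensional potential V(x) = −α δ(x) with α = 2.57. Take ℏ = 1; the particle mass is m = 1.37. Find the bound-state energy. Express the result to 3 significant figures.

E = -4.52

The bound state is ψ(x) = √κ e^{−κ|x|}. The derivative jump ψ'(0⁺) − ψ'(0⁻) = −(2mα/ℏ²)ψ(0) fixes κ = mα/ℏ² = 3.521.
Then E = −ℏ²κ²/(2m) = −mα²/(2ℏ²) = -4.524.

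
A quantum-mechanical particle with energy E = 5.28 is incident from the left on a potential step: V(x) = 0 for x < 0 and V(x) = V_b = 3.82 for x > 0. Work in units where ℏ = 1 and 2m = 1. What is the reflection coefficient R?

R = 0.0966

The wavenumbers are k₁ = √(2mE)/ℏ = 2.298 on the left and k₂ = √(2m(E − V_b))/ℏ = 1.208 on the right.
Matching ψ and ψ′ at x = 0 gives r = (k₁ − k₂)/(k₁ + k₂), so R = r² = 0.09656 and T = 1 − R = 0.9034.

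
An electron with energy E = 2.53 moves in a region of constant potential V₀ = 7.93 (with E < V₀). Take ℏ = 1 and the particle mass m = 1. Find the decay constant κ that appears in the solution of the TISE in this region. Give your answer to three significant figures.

κ = 3.29

Since E < V₀ the TISE in this region is ψ'' = κ²ψ with κ = √(2m(V₀ − E))/ℏ.
κ = √(2 × 1 × 5.4) = 3.286.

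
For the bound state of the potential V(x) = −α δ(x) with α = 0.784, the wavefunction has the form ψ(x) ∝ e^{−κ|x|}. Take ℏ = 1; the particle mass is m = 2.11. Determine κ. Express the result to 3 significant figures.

Integrating the TISE across x = 0 gives the cusp condition ψ'(0⁺) − ψ'(0⁻) = −(2mα/ℏ²)ψ(0).
With ψ ∝ e^{−κ|x|} this yields −2κ = −2mα/ℏ², so κ = mα/ℏ² = 1.654.

κ = 1.65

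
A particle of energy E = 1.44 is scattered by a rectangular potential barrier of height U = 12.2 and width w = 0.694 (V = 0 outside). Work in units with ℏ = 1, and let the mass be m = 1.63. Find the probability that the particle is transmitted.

T = 0.000448

Since E < U the interior solution is evanescent with decay constant κ = √(2m(U − E))/ℏ = 5.923.
κw = 4.110, sinh(κw) = 30.47.
The exact tunnelling result is T⁻¹ = 1 + U² sinh²(κw) / [4E(U − E)] = 2231, so T = 0.000448.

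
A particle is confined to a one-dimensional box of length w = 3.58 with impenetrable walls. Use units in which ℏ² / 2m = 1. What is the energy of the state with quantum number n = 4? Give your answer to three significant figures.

Requiring ψ(0) = ψ(w) = 0 quantises k = nπ/w, hence E_n = ℏ²k²/2m = n²π²ℏ²/(2mw²).
E_4 = 4² × π² / (2 × 0.5 × 3.58²) = 12.32.

E = 12.3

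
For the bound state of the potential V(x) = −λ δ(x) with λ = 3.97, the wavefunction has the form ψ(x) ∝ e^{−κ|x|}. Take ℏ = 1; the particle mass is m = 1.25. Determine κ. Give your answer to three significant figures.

κ = 4.96

Integrating the TISE across x = 0 gives the cusp condition ψ'(0⁺) − ψ'(0⁻) = −(2mλ/ℏ²)ψ(0).
With ψ ∝ e^{−κ|x|} this yields −2κ = −2mλ/ℏ², so κ = mλ/ℏ² = 4.963.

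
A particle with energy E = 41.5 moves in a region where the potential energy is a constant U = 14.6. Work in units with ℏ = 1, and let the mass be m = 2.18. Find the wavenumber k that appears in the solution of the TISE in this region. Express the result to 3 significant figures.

k = 10.8

With E > U the solution is oscillatory, ψ ∝ e^{±ikx} with k = √(2m(E − U))/ℏ.
k = √(2 × 2.18 × 26.9) = 10.83.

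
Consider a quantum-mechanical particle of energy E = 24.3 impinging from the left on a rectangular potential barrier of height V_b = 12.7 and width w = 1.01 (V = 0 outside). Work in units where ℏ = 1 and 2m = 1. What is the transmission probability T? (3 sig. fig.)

E > V_b: inside the barrier k₂ = √(2m(E − V_b))/ℏ = 3.406, k₂w = 3.440.
Matching at both interfaces gives T⁻¹ = 1 + V_b² sin²(k₂w) / [4E(E − V_b)] = 1.012, hence T = 0.988.

T = 0.988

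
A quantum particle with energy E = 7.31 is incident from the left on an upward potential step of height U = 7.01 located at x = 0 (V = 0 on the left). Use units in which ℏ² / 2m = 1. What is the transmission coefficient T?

T = 0.560

The wavenumbers are k₁ = √(2mE)/ℏ = 2.704 on the left and k₂ = √(2m(E − U))/ℏ = 0.5477 on the right.
Continuity of ψ and ψ′ at the step yields the reflection amplitude r = (k₁ − k₂)/(k₁ + k₂) = 0.6631; thus R = |r|² = 0.4397, T = 0.5603.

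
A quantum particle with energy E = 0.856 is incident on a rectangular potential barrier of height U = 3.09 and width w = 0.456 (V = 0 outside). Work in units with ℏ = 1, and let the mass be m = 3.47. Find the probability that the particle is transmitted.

Since E < U the interior solution is evanescent with decay constant κ = √(2m(U − E))/ℏ = 3.938.
κw = 1.796, sinh(κw) = 2.928.
The exact tunnelling result is T⁻¹ = 1 + U² sinh²(κw) / [4E(U − E)] = 11.70, so T = 0.0854.

T = 0.0854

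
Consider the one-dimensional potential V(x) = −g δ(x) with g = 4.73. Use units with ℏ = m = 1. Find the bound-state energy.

For x ≠ 0 the bound state is ψ ∝ e^{−κ|x|}; integrating the TISE across the delta gives the cusp condition 2κ = 2mg/ℏ², so κ = 4.730.
Then E = −ℏ²κ²/(2m) = −mg²/(2ℏ²) = -11.19.

E = -11.2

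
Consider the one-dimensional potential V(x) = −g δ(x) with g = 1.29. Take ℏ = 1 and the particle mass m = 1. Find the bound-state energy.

E = -0.832

The bound state is ψ(x) = √κ e^{−κ|x|}. The derivative jump ψ'(0⁺) − ψ'(0⁻) = −(2mg/ℏ²)ψ(0) fixes κ = mg/ℏ² = 1.290.
Then E = −ℏ²κ²/(2m) = −mg²/(2ℏ²) = -0.8321.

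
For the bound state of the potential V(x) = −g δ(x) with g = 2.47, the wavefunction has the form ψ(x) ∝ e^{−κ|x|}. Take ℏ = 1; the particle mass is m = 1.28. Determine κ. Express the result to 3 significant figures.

Integrating the TISE across x = 0 gives the cusp condition ψ'(0⁺) − ψ'(0⁻) = −(2mg/ℏ²)ψ(0).
With ψ ∝ e^{−κ|x|} this yields −2κ = −2mg/ℏ², so κ = mg/ℏ² = 3.162.

κ = 3.16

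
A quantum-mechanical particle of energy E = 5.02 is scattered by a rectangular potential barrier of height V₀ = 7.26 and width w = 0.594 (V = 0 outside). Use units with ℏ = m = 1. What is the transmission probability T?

T = 0.246

E < V₀: inside the barrier ψ ∝ e^{±κx} with κ = √(2m(V₀ − E))/ℏ = 2.117.
κw = 1.257, sinh(κw) = 1.616.
Matching ψ, ψ′ at both faces gives T = [1 + V₀² sinh²(κw) / (4E(V₀ − E))]⁻¹ = 1/4.059 = 0.246.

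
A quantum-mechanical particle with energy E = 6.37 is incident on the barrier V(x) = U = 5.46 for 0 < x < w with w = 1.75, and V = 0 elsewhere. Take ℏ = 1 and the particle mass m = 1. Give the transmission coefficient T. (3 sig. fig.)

T = 0.611

Above the barrier the interior wavenumber is k₂ = √(2m(E − U))/ℏ = 1.349, giving phase k₂w = 2.361.
Matching at both interfaces gives T⁻¹ = 1 + U² sin²(k₂w) / [4E(E − U)] = 1.637, hence T = 0.611.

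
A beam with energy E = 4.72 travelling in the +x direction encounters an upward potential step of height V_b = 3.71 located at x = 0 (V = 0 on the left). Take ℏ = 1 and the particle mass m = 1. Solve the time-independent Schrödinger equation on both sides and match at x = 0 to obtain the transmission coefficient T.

The wavenumbers are k₁ = √(2mE)/ℏ = 3.072 on the left and k₂ = √(2m(E − V_b))/ℏ = 1.421 on the right.
Continuity of ψ and ψ′ at the step yields the reflection amplitude r = (k₁ − k₂)/(k₁ + k₂) = 0.3674; thus R = |r|² = 0.1350, T = 0.8650.

T = 0.865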